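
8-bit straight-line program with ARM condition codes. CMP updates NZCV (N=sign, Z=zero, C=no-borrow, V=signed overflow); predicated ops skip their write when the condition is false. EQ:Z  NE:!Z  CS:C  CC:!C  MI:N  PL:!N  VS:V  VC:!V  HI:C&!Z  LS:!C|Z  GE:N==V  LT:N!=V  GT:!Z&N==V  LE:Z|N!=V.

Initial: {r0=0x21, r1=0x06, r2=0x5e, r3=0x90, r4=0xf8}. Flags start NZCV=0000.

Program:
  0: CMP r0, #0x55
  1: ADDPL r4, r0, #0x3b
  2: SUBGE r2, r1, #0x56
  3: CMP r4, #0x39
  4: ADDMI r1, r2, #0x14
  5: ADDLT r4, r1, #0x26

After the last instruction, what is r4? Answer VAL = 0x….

VAL = 0x98

[0] flags=1000 → (cmp)
[1] flags=1000 PL?F → skip
[2] flags=1000 GE?F → skip
[3] flags=1010 → (cmp)
[4] flags=1010 MI?T → r1=0x72
[5] flags=1010 LT?T → r4=0x98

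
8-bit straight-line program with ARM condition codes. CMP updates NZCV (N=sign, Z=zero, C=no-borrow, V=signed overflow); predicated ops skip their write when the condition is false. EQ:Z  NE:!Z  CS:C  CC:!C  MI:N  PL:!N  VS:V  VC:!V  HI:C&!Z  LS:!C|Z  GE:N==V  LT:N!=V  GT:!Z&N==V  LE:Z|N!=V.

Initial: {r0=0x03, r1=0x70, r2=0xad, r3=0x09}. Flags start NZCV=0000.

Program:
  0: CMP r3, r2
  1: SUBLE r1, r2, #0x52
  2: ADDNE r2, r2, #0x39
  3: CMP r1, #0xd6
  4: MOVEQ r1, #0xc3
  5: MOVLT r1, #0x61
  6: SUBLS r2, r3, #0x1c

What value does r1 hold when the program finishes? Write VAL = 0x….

0: ✓ CMP  NZCV=0000
1: · SUBLE
2: ✓ ADDNE  r2←0xe6
3: ✓ CMP  NZCV=1001
4: · MOVEQ
5: · MOVLT
6: ✓ SUBLS  r2←0xed

VAL = 0x70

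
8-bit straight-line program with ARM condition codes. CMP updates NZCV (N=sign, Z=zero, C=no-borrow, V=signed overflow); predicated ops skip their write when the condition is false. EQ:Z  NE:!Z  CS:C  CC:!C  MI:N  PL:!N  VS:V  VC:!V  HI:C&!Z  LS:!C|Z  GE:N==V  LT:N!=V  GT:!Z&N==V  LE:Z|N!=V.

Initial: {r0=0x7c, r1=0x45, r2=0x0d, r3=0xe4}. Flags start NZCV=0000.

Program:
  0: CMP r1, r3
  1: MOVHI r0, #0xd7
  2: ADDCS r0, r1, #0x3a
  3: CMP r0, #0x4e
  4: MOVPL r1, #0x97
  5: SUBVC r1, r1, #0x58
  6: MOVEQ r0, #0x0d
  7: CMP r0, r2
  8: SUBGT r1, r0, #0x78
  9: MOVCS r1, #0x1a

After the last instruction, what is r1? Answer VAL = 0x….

VAL = 0x1a

0: ✓ CMP  NZCV=0000
1: · MOVHI
2: · ADDCS
3: ✓ CMP  NZCV=0010
4: ✓ MOVPL  r1←0x97
5: ✓ SUBVC  r1←0x3f
6: · MOVEQ
7: ✓ CMP  NZCV=0010
8: ✓ SUBGT  r1←0x04
9: ✓ MOVCS  r1←0x1a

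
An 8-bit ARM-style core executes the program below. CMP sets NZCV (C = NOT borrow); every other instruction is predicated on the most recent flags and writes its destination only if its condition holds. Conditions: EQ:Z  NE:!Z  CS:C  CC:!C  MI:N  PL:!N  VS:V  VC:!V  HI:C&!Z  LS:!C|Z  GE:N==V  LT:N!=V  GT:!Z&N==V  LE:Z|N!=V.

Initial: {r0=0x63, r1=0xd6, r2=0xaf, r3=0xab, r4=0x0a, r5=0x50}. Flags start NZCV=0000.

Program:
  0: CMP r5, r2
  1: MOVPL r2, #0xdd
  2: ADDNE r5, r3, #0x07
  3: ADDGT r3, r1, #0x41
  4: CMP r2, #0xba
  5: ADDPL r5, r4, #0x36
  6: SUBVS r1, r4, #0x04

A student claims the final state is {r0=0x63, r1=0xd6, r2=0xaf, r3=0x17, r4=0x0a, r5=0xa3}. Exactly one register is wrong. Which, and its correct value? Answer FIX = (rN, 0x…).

FIX = (r5, 0xb2)

0: ✓ CMP  NZCV=1001
1: · MOVPL
2: ✓ ADDNE  r5←0xb2
3: ✓ ADDGT  r3←0x17
4: ✓ CMP  NZCV=1000
5: · ADDPL
6: · SUBVS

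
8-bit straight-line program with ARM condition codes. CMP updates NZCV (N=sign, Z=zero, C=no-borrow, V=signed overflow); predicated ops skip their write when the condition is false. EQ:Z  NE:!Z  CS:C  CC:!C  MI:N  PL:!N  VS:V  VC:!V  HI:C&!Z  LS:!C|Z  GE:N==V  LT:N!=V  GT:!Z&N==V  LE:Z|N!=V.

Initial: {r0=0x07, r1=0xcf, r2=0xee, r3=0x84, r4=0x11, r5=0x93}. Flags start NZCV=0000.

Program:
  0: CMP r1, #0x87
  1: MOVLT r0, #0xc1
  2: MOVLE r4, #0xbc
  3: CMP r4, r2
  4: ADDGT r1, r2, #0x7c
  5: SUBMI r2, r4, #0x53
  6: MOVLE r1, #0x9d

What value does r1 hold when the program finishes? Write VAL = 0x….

0: ✓ CMP  NZCV=0010
1: · MOVLT
2: · MOVLE
3: ✓ CMP  NZCV=0000
4: ✓ ADDGT  r1←0x6a
5: · SUBMI
6: · MOVLE

VAL = 0x6a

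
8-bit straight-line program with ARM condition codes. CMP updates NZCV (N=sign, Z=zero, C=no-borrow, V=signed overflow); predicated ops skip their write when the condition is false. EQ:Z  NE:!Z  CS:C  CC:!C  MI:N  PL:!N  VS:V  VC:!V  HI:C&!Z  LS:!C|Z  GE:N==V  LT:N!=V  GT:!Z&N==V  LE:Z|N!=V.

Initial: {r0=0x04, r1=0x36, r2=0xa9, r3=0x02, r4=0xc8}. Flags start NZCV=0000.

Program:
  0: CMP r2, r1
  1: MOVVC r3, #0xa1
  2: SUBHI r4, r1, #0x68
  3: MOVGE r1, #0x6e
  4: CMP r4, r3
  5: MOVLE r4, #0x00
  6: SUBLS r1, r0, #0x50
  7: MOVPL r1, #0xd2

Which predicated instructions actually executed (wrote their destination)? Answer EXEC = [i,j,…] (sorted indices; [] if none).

EXEC = [2,5]

[0] flags=0011 → (cmp)
[1] flags=0011 VC?F → skip
[2] flags=0011 HI?T → r4=0xce
[3] flags=0011 GE?F → skip
[4] flags=1010 → (cmp)
[5] flags=1010 LE?T → r4=0x00
[6] flags=1010 LS?F → skip
[7] flags=1010 PL?F → skip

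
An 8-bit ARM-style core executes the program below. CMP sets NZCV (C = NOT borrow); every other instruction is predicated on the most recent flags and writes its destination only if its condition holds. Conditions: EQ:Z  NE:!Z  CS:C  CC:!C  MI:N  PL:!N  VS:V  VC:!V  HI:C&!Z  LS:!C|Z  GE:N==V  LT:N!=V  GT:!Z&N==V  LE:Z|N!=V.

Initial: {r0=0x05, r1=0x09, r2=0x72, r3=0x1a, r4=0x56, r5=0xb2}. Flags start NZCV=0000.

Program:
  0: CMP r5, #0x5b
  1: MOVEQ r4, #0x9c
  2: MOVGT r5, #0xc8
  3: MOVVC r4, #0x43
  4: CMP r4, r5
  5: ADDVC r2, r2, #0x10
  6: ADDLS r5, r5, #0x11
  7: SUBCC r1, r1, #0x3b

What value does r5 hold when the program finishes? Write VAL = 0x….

[0] flags=0011 → (cmp)
[1] flags=0011 EQ?F → skip
[2] flags=0011 GT?F → skip
[3] flags=0011 VC?F → skip
[4] flags=1001 → (cmp)
[5] flags=1001 VC?F → skip
[6] flags=1001 LS?T → r5=0xc3
[7] flags=1001 CC?T → r1=0xce

VAL = 0xc3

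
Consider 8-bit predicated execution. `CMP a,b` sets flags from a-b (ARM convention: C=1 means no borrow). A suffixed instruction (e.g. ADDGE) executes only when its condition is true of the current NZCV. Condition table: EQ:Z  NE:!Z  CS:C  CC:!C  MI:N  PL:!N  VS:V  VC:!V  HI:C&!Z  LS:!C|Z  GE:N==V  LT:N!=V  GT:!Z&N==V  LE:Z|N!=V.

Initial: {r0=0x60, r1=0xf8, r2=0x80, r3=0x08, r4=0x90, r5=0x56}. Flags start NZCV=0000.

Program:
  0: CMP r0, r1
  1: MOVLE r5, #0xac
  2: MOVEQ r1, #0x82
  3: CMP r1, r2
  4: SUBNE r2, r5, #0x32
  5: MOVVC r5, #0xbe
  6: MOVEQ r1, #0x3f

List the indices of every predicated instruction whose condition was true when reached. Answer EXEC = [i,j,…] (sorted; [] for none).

[0] flags=0000 → (cmp)
[1] flags=0000 LE?F → skip
[2] flags=0000 EQ?F → skip
[3] flags=0010 → (cmp)
[4] flags=0010 NE?T → r2=0x24
[5] flags=0010 VC?T → r5=0xbe
[6] flags=0010 EQ?F → skip

EXEC = [4,5]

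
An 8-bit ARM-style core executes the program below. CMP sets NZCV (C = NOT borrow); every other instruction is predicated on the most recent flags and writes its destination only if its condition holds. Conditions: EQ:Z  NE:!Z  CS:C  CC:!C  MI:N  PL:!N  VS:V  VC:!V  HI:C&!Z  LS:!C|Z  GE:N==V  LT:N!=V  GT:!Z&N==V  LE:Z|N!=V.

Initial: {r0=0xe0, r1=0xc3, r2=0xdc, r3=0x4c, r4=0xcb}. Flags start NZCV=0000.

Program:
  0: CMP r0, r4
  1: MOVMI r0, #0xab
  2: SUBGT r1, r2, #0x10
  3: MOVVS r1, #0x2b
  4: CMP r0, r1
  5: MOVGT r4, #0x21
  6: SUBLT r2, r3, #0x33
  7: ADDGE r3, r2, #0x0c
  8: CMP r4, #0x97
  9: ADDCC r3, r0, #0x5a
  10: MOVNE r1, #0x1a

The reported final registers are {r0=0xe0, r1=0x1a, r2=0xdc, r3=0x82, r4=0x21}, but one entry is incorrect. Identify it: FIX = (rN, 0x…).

FIX = (r3, 0x3a)

0: ✓ CMP  NZCV=0010
1: · MOVMI
2: ✓ SUBGT  r1←0xcc
3: · MOVVS
4: ✓ CMP  NZCV=0010
5: ✓ MOVGT  r4←0x21
6: · SUBLT
7: ✓ ADDGE  r3←0xe8
8: ✓ CMP  NZCV=1001
9: ✓ ADDCC  r3←0x3a
10: ✓ MOVNE  r1←0x1a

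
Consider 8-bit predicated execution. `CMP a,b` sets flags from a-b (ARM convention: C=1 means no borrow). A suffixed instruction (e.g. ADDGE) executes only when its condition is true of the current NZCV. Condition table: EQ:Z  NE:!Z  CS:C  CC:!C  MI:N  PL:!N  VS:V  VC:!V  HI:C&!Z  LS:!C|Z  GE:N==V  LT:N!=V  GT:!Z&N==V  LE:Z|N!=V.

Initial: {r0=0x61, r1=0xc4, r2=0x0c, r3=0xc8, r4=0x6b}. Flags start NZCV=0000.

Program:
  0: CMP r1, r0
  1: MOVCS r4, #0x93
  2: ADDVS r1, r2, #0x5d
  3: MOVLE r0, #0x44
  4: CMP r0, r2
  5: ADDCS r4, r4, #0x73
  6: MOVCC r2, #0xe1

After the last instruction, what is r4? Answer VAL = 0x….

0: ✓ CMP  NZCV=0011
1: ✓ MOVCS  r4←0x93
2: ✓ ADDVS  r1←0x69
3: ✓ MOVLE  r0←0x44
4: ✓ CMP  NZCV=0010
5: ✓ ADDCS  r4←0x06
6: · MOVCC

VAL = 0x06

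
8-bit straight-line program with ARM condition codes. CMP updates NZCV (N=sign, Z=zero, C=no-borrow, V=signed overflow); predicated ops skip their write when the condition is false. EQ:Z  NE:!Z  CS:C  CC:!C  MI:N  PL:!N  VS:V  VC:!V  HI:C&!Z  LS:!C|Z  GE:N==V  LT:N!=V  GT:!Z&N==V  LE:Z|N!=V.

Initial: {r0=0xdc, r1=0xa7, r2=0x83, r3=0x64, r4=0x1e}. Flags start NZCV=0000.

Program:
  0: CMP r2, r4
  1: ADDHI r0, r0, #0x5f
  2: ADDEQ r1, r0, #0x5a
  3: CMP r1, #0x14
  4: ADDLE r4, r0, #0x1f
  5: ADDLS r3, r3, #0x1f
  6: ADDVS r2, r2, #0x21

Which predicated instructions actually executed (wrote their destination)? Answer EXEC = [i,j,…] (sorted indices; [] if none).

EXEC = [1,4]

0: ✓ CMP  NZCV=0011
1: ✓ ADDHI  r0←0x3b
2: · ADDEQ
3: ✓ CMP  NZCV=1010
4: ✓ ADDLE  r4←0x5a
5: · ADDLS
6: · ADDVS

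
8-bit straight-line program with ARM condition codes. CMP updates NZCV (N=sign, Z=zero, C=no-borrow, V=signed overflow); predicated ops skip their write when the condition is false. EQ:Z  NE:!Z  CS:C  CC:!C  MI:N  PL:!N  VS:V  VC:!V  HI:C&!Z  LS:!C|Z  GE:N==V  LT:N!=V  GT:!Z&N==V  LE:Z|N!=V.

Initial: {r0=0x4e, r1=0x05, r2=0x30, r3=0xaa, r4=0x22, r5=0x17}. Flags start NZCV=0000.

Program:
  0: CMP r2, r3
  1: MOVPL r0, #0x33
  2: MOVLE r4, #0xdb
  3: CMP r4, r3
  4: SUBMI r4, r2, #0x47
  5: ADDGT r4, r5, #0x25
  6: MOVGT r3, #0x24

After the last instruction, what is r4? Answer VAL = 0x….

0: ✓ CMP  NZCV=1001
1: · MOVPL
2: · MOVLE
3: ✓ CMP  NZCV=0000
4: · SUBMI
5: ✓ ADDGT  r4←0x3c
6: ✓ MOVGT  r3←0x24

VAL = 0x3c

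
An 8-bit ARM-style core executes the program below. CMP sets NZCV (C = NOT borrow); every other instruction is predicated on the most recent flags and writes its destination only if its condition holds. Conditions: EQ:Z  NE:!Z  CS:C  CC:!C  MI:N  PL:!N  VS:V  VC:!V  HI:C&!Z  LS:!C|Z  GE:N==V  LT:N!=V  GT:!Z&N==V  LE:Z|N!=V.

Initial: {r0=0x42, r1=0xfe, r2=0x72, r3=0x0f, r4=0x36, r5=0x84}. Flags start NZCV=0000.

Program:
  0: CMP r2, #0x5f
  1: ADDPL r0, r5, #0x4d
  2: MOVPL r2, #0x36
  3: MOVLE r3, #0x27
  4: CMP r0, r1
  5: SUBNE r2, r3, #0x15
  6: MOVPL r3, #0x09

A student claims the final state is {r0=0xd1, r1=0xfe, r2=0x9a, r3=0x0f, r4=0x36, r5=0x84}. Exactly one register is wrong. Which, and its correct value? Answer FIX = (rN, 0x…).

FIX = (r2, 0xfa)

0: ✓ CMP  NZCV=0010
1: ✓ ADDPL  r0←0xd1
2: ✓ MOVPL  r2←0x36
3: · MOVLE
4: ✓ CMP  NZCV=1000
5: ✓ SUBNE  r2←0xfa
6: · MOVPL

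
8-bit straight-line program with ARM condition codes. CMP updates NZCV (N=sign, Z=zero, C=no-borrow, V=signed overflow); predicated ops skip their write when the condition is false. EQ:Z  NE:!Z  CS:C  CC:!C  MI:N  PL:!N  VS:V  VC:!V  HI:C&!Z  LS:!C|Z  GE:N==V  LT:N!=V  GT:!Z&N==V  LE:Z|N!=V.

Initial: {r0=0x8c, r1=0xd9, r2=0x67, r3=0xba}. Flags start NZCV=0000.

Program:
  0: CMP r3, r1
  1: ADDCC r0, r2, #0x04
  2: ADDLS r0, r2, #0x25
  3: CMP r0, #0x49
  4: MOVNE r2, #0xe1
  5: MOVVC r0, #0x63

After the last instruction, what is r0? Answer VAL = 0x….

[0] flags=1000 → (cmp)
[1] flags=1000 CC?T → r0=0x6b
[2] flags=1000 LS?T → r0=0x8c
[3] flags=0011 → (cmp)
[4] flags=0011 NE?T → r2=0xe1
[5] flags=0011 VC?F → skip

VAL = 0x8c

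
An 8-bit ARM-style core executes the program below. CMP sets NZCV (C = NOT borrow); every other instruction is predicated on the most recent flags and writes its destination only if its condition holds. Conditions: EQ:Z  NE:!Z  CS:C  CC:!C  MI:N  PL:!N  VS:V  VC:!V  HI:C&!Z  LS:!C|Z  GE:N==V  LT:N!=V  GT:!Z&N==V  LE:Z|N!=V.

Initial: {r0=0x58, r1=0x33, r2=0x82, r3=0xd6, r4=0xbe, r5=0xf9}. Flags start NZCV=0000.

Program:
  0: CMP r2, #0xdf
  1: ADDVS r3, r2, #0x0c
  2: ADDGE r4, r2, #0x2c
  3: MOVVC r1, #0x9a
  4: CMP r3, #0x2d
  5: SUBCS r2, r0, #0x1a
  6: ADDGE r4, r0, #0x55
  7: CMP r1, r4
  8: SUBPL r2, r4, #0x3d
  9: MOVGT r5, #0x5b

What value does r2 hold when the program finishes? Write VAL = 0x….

[0] flags=1000 → (cmp)
[1] flags=1000 VS?F → skip
[2] flags=1000 GE?F → skip
[3] flags=1000 VC?T → r1=0x9a
[4] flags=1010 → (cmp)
[5] flags=1010 CS?T → r2=0x3e
[6] flags=1010 GE?F → skip
[7] flags=1000 → (cmp)
[8] flags=1000 PL?F → skip
[9] flags=1000 GT?F → skip

VAL = 0x3e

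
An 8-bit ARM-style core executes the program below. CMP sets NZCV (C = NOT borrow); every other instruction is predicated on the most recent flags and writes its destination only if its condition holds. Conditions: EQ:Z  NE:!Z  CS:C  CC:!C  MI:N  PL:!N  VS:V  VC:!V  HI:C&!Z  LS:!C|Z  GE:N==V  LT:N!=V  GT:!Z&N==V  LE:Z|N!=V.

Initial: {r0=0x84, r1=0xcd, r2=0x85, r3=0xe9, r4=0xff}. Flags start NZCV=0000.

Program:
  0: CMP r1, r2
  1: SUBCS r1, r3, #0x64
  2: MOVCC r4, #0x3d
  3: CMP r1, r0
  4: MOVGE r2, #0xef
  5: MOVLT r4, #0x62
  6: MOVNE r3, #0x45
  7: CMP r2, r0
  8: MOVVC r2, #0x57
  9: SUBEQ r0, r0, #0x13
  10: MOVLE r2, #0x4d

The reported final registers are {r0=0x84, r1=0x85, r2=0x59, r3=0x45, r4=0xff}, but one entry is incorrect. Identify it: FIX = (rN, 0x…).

FIX = (r2, 0x57)

[0] flags=0010 → (cmp)
[1] flags=0010 CS?T → r1=0x85
[2] flags=0010 CC?F → skip
[3] flags=0010 → (cmp)
[4] flags=0010 GE?T → r2=0xef
[5] flags=0010 LT?F → skip
[6] flags=0010 NE?T → r3=0x45
[7] flags=0010 → (cmp)
[8] flags=0010 VC?T → r2=0x57
[9] flags=0010 EQ?F → skip
[10] flags=0010 LE?F → skip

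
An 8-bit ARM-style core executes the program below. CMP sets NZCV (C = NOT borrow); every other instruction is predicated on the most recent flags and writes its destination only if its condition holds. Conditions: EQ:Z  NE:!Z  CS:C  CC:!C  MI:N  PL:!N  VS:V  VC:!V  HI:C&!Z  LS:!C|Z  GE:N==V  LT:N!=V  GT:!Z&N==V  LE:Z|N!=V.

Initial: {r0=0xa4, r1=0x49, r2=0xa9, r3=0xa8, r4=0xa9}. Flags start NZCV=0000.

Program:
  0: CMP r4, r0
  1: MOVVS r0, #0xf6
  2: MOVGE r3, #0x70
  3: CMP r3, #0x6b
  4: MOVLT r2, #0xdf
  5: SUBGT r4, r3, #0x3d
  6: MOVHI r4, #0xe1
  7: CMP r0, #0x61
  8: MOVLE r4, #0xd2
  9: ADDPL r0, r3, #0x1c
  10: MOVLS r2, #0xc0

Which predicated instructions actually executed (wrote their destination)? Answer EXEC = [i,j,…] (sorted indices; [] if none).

0: ✓ CMP  NZCV=0010
1: · MOVVS
2: ✓ MOVGE  r3←0x70
3: ✓ CMP  NZCV=0010
4: · MOVLT
5: ✓ SUBGT  r4←0x33
6: ✓ MOVHI  r4←0xe1
7: ✓ CMP  NZCV=0011
8: ✓ MOVLE  r4←0xd2
9: ✓ ADDPL  r0←0x8c
10: · MOVLS

EXEC = [2,5,6,8,9]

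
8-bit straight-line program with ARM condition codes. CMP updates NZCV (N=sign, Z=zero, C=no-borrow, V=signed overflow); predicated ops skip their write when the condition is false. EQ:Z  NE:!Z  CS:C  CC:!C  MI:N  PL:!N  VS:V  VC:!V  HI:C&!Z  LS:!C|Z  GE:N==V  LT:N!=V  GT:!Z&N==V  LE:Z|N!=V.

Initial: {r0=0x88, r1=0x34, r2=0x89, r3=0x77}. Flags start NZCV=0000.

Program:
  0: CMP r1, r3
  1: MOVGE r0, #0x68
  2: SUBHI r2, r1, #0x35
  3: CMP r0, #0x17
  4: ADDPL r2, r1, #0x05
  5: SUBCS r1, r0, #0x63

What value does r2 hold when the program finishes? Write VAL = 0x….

0: ✓ CMP  NZCV=1000
1: · MOVGE
2: · SUBHI
3: ✓ CMP  NZCV=0011
4: ✓ ADDPL  r2←0x39
5: ✓ SUBCS  r1←0x25

VAL = 0x39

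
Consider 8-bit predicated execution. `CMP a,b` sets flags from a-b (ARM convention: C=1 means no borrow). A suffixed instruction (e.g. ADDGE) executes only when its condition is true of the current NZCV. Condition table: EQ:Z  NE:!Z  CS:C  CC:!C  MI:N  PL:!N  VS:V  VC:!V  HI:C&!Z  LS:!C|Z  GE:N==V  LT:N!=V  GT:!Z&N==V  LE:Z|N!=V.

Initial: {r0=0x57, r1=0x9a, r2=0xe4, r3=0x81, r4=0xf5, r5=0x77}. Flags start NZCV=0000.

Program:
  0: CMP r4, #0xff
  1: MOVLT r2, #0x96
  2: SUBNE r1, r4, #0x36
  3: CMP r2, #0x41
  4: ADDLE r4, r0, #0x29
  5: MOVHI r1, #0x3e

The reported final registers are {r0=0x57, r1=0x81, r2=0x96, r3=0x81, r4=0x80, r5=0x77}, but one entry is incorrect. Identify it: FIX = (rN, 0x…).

0: ✓ CMP  NZCV=1000
1: ✓ MOVLT  r2←0x96
2: ✓ SUBNE  r1←0xbf
3: ✓ CMP  NZCV=0011
4: ✓ ADDLE  r4←0x80
5: ✓ MOVHI  r1←0x3e

FIX = (r1, 0x3e)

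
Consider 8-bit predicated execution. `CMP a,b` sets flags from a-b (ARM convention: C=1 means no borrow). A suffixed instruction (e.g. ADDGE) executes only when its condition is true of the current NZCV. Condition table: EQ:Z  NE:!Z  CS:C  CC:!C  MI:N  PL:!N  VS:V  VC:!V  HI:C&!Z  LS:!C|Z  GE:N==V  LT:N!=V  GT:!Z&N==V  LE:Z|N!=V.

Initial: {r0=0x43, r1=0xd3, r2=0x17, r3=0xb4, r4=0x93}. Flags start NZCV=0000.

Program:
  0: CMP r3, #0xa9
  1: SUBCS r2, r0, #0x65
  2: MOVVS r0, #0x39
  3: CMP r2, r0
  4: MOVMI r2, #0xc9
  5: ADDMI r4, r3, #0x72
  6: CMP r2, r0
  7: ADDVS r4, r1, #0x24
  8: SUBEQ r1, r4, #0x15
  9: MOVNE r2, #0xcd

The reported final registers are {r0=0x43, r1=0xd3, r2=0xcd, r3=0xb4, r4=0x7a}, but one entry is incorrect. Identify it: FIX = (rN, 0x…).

[0] flags=0010 → (cmp)
[1] flags=0010 CS?T → r2=0xde
[2] flags=0010 VS?F → skip
[3] flags=1010 → (cmp)
[4] flags=1010 MI?T → r2=0xc9
[5] flags=1010 MI?T → r4=0x26
[6] flags=1010 → (cmp)
[7] flags=1010 VS?F → skip
[8] flags=1010 EQ?F → skip
[9] flags=1010 NE?T → r2=0xcd

FIX = (r4, 0x26)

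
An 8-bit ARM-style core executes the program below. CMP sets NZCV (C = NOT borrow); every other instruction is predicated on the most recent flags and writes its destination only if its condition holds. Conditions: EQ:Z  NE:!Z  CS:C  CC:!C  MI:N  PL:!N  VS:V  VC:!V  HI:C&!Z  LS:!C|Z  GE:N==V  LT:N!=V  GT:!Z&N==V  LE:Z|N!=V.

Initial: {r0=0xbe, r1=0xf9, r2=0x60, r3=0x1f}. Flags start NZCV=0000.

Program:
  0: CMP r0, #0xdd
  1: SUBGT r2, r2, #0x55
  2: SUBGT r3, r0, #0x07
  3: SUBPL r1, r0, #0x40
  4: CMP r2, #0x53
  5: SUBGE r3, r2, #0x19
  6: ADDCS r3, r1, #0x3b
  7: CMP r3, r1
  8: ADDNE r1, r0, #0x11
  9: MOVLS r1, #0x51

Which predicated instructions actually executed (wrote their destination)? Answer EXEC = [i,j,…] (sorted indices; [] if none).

EXEC = [5,6,8,9]

0: ✓ CMP  NZCV=1000
1: · SUBGT
2: · SUBGT
3: · SUBPL
4: ✓ CMP  NZCV=0010
5: ✓ SUBGE  r3←0x47
6: ✓ ADDCS  r3←0x34
7: ✓ CMP  NZCV=0000
8: ✓ ADDNE  r1←0xcf
9: ✓ MOVLS  r1←0x51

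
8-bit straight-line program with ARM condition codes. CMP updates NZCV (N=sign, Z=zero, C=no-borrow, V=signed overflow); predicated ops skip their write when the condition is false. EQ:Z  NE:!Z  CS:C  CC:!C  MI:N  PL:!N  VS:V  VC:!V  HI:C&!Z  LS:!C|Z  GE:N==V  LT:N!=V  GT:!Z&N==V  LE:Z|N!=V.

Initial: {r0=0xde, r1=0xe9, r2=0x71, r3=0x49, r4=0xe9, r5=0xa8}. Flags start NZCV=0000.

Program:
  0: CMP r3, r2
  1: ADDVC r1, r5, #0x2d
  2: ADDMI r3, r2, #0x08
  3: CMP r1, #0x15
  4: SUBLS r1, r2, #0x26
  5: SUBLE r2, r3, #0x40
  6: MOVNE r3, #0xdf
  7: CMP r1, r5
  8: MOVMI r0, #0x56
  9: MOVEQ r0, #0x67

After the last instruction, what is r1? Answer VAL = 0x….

[0] flags=1000 → (cmp)
[1] flags=1000 VC?T → r1=0xd5
[2] flags=1000 MI?T → r3=0x79
[3] flags=1010 → (cmp)
[4] flags=1010 LS?F → skip
[5] flags=1010 LE?T → r2=0x39
[6] flags=1010 NE?T → r3=0xdf
[7] flags=0010 → (cmp)
[8] flags=0010 MI?F → skip
[9] flags=0010 EQ?F → skip

VAL = 0xd5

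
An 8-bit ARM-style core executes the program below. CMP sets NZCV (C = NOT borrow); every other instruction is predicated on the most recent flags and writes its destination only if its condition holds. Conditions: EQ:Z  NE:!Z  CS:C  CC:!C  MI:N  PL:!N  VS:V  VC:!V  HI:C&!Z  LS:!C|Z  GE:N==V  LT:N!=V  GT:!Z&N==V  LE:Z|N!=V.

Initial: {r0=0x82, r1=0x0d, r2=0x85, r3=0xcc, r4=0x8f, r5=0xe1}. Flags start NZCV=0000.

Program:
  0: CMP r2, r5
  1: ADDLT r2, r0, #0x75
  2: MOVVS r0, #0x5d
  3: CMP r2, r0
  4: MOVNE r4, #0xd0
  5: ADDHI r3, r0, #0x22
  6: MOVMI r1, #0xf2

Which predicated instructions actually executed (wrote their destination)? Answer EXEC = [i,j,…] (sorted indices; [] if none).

[0] flags=1000 → (cmp)
[1] flags=1000 LT?T → r2=0xf7
[2] flags=1000 VS?F → skip
[3] flags=0010 → (cmp)
[4] flags=0010 NE?T → r4=0xd0
[5] flags=0010 HI?T → r3=0xa4
[6] flags=0010 MI?F → skip

EXEC = [1,4,5]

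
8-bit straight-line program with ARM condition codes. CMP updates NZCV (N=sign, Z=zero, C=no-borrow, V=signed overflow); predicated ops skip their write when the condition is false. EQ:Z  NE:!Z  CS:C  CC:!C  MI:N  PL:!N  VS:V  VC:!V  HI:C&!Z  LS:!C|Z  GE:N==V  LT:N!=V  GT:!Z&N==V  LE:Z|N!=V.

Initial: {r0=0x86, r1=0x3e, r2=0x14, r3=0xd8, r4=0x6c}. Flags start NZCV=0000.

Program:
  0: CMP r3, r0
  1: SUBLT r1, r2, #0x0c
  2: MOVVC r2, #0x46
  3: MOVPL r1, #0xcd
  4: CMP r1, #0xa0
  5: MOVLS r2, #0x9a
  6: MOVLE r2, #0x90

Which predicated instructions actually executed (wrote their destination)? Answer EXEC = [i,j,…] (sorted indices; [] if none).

0: ✓ CMP  NZCV=0010
1: · SUBLT
2: ✓ MOVVC  r2←0x46
3: ✓ MOVPL  r1←0xcd
4: ✓ CMP  NZCV=0010
5: · MOVLS
6: · MOVLE

EXEC = [2,3]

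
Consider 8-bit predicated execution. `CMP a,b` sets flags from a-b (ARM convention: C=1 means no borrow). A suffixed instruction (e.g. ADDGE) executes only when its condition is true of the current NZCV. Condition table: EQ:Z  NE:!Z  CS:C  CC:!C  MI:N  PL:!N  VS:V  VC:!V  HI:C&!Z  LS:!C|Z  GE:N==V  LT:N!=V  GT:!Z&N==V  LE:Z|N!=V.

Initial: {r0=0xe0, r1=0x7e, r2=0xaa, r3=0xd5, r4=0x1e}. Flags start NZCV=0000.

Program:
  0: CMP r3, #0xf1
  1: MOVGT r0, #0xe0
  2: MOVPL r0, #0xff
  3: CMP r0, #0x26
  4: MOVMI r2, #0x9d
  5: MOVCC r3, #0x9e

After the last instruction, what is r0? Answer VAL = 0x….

0: ✓ CMP  NZCV=1000
1: · MOVGT
2: · MOVPL
3: ✓ CMP  NZCV=1010
4: ✓ MOVMI  r2←0x9d
5: · MOVCC

VAL = 0xe0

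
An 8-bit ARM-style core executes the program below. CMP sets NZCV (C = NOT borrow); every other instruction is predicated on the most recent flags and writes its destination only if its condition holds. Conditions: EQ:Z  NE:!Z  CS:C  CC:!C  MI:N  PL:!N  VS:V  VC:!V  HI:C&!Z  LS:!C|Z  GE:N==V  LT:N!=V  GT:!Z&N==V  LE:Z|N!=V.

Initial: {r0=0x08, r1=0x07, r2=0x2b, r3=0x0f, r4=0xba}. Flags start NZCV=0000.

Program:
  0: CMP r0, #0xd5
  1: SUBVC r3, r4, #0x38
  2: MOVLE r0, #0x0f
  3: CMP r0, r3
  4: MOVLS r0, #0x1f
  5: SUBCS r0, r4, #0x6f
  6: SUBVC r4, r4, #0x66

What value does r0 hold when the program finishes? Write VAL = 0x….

0: ✓ CMP  NZCV=0000
1: ✓ SUBVC  r3←0x82
2: · MOVLE
3: ✓ CMP  NZCV=1001
4: ✓ MOVLS  r0←0x1f
5: · SUBCS
6: · SUBVC

VAL = 0x1f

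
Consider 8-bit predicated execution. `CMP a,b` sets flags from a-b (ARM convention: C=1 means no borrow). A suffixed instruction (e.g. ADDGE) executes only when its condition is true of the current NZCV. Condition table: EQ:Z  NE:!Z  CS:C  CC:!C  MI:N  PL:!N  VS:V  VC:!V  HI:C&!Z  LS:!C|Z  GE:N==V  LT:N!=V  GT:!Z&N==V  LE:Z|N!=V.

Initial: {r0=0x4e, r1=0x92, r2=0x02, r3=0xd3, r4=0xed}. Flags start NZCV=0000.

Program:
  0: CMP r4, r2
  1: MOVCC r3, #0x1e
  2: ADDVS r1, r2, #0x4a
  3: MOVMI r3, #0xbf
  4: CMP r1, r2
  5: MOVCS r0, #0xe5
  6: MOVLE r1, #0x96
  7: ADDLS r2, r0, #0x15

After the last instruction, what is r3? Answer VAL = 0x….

0: ✓ CMP  NZCV=1010
1: · MOVCC
2: · ADDVS
3: ✓ MOVMI  r3←0xbf
4: ✓ CMP  NZCV=1010
5: ✓ MOVCS  r0←0xe5
6: ✓ MOVLE  r1←0x96
7: · ADDLS

VAL = 0xbf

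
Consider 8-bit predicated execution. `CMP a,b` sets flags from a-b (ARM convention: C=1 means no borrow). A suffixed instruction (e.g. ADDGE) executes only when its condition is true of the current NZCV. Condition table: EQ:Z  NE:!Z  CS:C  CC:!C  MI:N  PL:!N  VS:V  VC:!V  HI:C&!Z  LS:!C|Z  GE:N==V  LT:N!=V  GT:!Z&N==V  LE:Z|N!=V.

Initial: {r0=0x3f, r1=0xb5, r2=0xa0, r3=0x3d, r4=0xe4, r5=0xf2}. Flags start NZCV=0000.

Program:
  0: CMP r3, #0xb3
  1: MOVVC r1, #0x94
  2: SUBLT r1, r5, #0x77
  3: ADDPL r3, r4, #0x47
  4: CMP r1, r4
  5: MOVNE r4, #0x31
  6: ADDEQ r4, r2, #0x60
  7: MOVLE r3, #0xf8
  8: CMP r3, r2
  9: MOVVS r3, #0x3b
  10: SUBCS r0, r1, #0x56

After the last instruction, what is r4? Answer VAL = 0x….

[0] flags=1001 → (cmp)
[1] flags=1001 VC?F → skip
[2] flags=1001 LT?F → skip
[3] flags=1001 PL?F → skip
[4] flags=1000 → (cmp)
[5] flags=1000 NE?T → r4=0x31
[6] flags=1000 EQ?F → skip
[7] flags=1000 LE?T → r3=0xf8
[8] flags=0010 → (cmp)
[9] flags=0010 VS?F → skip
[10] flags=0010 CS?T → r0=0x5f

VAL = 0x31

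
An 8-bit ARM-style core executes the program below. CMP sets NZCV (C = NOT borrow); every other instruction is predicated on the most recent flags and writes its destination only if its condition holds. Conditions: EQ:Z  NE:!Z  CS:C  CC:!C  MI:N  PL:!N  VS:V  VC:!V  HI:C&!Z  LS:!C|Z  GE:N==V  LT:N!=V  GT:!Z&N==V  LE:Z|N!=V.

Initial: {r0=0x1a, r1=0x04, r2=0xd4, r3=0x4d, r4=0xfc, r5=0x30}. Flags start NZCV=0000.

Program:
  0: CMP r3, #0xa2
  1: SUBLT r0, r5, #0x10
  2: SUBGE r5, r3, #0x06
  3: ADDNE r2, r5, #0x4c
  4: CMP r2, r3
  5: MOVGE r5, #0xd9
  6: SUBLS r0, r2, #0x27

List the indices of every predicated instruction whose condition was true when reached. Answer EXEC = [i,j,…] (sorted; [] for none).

[0] flags=1001 → (cmp)
[1] flags=1001 LT?F → skip
[2] flags=1001 GE?T → r5=0x47
[3] flags=1001 NE?T → r2=0x93
[4] flags=0011 → (cmp)
[5] flags=0011 GE?F → skip
[6] flags=0011 LS?F → skip

EXEC = [2,3]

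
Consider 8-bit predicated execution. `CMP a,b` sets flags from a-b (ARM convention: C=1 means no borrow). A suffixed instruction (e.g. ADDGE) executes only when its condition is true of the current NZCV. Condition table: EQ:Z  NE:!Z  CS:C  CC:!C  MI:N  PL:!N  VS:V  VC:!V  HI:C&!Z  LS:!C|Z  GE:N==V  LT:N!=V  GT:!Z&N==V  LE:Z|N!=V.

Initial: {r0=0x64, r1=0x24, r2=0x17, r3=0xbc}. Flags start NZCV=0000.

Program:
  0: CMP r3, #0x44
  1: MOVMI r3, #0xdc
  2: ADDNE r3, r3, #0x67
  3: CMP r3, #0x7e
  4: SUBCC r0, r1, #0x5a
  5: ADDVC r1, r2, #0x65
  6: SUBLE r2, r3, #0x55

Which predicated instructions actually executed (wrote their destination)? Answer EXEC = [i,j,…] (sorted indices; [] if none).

EXEC = [2,4,5,6]

0: ✓ CMP  NZCV=0011
1: · MOVMI
2: ✓ ADDNE  r3←0x23
3: ✓ CMP  NZCV=1000
4: ✓ SUBCC  r0←0xca
5: ✓ ADDVC  r1←0x7c
6: ✓ SUBLE  r2←0xce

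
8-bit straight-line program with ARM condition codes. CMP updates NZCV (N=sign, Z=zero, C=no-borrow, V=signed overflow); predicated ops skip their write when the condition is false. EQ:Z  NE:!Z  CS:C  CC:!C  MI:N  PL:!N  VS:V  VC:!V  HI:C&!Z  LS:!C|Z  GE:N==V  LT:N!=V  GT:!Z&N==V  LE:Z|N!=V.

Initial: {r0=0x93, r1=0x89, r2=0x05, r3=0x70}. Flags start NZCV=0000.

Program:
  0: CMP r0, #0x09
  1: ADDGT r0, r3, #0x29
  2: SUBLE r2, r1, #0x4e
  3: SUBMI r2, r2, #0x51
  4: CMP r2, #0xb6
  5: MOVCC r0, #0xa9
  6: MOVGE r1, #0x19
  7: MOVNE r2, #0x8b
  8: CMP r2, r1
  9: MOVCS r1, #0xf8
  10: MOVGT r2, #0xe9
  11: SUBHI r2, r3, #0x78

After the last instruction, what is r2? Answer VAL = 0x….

VAL = 0xf8

[0] flags=1010 → (cmp)
[1] flags=1010 GT?F → skip
[2] flags=1010 LE?T → r2=0x3b
[3] flags=1010 MI?T → r2=0xea
[4] flags=0010 → (cmp)
[5] flags=0010 CC?F → skip
[6] flags=0010 GE?T → r1=0x19
[7] flags=0010 NE?T → r2=0x8b
[8] flags=0011 → (cmp)
[9] flags=0011 CS?T → r1=0xf8
[10] flags=0011 GT?F → skip
[11] flags=0011 HI?T → r2=0xf8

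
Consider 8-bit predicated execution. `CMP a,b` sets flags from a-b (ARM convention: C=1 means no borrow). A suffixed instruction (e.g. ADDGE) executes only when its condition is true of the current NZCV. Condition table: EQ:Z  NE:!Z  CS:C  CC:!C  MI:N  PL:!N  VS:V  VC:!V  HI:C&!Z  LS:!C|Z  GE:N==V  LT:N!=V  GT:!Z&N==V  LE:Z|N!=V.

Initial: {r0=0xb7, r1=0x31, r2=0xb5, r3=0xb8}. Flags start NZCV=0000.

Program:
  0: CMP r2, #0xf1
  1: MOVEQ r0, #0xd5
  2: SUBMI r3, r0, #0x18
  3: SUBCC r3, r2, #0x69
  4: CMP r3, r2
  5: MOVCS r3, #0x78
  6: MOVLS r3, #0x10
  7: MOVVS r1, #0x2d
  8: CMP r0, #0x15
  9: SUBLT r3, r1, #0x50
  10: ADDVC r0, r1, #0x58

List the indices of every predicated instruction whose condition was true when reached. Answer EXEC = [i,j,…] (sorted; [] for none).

[0] flags=1000 → (cmp)
[1] flags=1000 EQ?F → skip
[2] flags=1000 MI?T → r3=0x9f
[3] flags=1000 CC?T → r3=0x4c
[4] flags=1001 → (cmp)
[5] flags=1001 CS?F → skip
[6] flags=1001 LS?T → r3=0x10
[7] flags=1001 VS?T → r1=0x2d
[8] flags=1010 → (cmp)
[9] flags=1010 LT?T → r3=0xdd
[10] flags=1010 VC?T → r0=0x85

EXEC = [2,3,6,7,9,10]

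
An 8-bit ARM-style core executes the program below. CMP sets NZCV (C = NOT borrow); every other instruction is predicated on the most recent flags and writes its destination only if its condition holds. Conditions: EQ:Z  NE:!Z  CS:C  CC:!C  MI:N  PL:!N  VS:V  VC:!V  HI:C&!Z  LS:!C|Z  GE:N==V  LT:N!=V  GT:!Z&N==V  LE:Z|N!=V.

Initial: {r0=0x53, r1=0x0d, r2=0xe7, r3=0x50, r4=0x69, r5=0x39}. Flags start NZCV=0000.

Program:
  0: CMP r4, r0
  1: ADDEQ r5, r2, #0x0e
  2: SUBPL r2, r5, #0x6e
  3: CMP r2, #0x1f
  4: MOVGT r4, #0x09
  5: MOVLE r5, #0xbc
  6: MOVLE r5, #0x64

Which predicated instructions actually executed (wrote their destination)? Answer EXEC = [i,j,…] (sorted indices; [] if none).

0: ✓ CMP  NZCV=0010
1: · ADDEQ
2: ✓ SUBPL  r2←0xcb
3: ✓ CMP  NZCV=1010
4: · MOVGT
5: ✓ MOVLE  r5←0xbc
6: ✓ MOVLE  r5←0x64

EXEC = [2,5,6]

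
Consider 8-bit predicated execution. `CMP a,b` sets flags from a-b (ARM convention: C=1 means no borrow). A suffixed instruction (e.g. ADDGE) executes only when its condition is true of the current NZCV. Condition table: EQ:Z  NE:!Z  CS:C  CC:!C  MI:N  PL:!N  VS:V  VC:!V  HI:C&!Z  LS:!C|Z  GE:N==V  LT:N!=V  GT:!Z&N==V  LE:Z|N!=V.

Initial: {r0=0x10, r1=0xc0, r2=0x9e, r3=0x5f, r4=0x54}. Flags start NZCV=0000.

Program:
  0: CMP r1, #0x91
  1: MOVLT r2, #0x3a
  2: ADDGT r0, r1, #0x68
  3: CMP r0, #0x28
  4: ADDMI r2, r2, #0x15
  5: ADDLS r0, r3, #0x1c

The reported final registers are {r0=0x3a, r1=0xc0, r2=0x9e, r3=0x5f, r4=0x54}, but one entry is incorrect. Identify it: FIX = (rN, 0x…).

FIX = (r0, 0x7b)

[0] flags=0010 → (cmp)
[1] flags=0010 LT?F → skip
[2] flags=0010 GT?T → r0=0x28
[3] flags=0110 → (cmp)
[4] flags=0110 MI?F → skip
[5] flags=0110 LS?T → r0=0x7b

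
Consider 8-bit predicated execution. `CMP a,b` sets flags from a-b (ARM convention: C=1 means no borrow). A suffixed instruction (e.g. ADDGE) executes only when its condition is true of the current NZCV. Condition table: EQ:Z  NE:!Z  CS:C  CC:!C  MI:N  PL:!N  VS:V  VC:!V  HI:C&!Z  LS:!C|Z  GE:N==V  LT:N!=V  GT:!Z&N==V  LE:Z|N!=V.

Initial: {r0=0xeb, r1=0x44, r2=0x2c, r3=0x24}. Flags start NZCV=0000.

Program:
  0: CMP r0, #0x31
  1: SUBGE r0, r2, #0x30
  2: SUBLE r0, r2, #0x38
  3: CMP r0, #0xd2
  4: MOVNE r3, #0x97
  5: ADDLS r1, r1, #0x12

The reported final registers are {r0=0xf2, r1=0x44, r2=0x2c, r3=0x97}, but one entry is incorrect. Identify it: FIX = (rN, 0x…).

0: ✓ CMP  NZCV=1010
1: · SUBGE
2: ✓ SUBLE  r0←0xf4
3: ✓ CMP  NZCV=0010
4: ✓ MOVNE  r3←0x97
5: · ADDLS

FIX = (r0, 0xf4)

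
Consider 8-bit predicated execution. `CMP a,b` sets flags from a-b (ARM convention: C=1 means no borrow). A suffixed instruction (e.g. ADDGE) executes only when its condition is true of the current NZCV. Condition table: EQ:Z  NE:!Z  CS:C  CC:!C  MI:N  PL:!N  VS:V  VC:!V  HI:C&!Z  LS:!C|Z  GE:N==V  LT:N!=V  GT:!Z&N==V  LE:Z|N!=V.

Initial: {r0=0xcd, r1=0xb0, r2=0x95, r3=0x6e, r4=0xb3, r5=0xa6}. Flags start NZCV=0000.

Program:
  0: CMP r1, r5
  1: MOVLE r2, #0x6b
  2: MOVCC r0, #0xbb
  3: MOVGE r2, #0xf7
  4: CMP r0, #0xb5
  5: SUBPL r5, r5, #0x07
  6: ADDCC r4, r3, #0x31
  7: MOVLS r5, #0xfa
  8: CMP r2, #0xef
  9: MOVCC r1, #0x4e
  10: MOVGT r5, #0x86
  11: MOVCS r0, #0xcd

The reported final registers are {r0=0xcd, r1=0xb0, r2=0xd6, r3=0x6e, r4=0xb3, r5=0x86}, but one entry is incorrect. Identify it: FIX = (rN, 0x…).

FIX = (r2, 0xf7)

[0] flags=0010 → (cmp)
[1] flags=0010 LE?F → skip
[2] flags=0010 CC?F → skip
[3] flags=0010 GE?T → r2=0xf7
[4] flags=0010 → (cmp)
[5] flags=0010 PL?T → r5=0x9f
[6] flags=0010 CC?F → skip
[7] flags=0010 LS?F → skip
[8] flags=0010 → (cmp)
[9] flags=0010 CC?F → skip
[10] flags=0010 GT?T → r5=0x86
[11] flags=0010 CS?T → r0=0xcd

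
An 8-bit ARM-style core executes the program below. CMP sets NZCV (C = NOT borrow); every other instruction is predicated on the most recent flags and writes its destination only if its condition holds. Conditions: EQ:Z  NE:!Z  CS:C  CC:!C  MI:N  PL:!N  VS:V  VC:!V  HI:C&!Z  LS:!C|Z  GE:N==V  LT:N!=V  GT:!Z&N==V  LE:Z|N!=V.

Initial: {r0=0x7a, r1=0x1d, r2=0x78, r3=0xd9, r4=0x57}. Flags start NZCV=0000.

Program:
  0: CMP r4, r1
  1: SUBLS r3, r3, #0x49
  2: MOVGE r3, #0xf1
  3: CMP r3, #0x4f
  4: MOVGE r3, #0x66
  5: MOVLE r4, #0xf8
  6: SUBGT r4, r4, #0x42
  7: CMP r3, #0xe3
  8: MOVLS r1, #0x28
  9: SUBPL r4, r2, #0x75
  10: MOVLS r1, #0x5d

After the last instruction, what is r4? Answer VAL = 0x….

VAL = 0x03

[0] flags=0010 → (cmp)
[1] flags=0010 LS?F → skip
[2] flags=0010 GE?T → r3=0xf1
[3] flags=1010 → (cmp)
[4] flags=1010 GE?F → skip
[5] flags=1010 LE?T → r4=0xf8
[6] flags=1010 GT?F → skip
[7] flags=0010 → (cmp)
[8] flags=0010 LS?F → skip
[9] flags=0010 PL?T → r4=0x03
[10] flags=0010 LS?F → skip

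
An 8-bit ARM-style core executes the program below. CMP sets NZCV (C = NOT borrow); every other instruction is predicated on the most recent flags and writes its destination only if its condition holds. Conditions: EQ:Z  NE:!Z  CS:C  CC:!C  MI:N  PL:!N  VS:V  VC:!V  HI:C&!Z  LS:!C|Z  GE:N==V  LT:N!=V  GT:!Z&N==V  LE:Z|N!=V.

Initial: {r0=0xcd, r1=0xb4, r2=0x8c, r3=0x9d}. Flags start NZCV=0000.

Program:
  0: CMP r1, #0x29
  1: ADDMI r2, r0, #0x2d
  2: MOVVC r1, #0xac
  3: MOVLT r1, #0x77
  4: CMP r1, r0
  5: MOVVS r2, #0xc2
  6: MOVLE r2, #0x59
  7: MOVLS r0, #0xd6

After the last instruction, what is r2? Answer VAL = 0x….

0: ✓ CMP  NZCV=1010
1: ✓ ADDMI  r2←0xfa
2: ✓ MOVVC  r1←0xac
3: ✓ MOVLT  r1←0x77
4: ✓ CMP  NZCV=1001
5: ✓ MOVVS  r2←0xc2
6: · MOVLE
7: ✓ MOVLS  r0←0xd6

VAL = 0xc2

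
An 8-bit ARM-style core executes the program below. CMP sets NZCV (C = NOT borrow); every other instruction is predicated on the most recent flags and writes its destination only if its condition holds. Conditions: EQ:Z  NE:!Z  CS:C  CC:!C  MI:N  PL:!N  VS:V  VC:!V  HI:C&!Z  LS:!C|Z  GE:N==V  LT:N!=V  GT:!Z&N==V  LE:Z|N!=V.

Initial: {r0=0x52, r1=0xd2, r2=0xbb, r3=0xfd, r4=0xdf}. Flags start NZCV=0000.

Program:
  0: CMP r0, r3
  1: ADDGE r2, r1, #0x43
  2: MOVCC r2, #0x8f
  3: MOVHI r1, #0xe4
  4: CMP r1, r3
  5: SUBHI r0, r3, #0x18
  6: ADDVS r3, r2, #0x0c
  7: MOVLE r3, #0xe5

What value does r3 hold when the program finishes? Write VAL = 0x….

VAL = 0xe5

[0] flags=0000 → (cmp)
[1] flags=0000 GE?T → r2=0x15
[2] flags=0000 CC?T → r2=0x8f
[3] flags=0000 HI?F → skip
[4] flags=1000 → (cmp)
[5] flags=1000 HI?F → skip
[6] flags=1000 VS?F → skip
[7] flags=1000 LE?T → r3=0xe5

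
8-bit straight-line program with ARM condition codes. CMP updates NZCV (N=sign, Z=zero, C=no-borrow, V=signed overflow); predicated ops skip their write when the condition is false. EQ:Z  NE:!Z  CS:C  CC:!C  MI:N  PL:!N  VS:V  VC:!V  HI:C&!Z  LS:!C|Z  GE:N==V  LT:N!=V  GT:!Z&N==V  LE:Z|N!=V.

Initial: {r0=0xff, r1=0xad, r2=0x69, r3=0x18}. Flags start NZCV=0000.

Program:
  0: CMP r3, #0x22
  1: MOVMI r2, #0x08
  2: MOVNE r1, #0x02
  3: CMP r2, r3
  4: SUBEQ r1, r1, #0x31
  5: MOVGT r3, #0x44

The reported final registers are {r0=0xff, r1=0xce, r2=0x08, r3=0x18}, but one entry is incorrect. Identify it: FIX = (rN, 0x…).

FIX = (r1, 0x02)

[0] flags=1000 → (cmp)
[1] flags=1000 MI?T → r2=0x08
[2] flags=1000 NE?T → r1=0x02
[3] flags=1000 → (cmp)
[4] flags=1000 EQ?F → skip
[5] flags=1000 GT?F → skip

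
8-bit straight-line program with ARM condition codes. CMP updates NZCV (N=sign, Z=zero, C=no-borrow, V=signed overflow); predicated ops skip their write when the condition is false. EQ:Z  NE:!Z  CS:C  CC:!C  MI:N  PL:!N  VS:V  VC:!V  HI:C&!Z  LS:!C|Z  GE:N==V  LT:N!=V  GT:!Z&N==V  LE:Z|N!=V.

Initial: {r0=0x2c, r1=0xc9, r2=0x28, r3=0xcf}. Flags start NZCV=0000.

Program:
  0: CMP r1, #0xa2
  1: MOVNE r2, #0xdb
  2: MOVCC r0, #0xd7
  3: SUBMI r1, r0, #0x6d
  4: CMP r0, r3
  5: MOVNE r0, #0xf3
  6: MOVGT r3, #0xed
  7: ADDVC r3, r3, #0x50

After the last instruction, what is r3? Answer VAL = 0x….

[0] flags=0010 → (cmp)
[1] flags=0010 NE?T → r2=0xdb
[2] flags=0010 CC?F → skip
[3] flags=0010 MI?F → skip
[4] flags=0000 → (cmp)
[5] flags=0000 NE?T → r0=0xf3
[6] flags=0000 GT?T → r3=0xed
[7] flags=0000 VC?T → r3=0x3d

VAL = 0x3d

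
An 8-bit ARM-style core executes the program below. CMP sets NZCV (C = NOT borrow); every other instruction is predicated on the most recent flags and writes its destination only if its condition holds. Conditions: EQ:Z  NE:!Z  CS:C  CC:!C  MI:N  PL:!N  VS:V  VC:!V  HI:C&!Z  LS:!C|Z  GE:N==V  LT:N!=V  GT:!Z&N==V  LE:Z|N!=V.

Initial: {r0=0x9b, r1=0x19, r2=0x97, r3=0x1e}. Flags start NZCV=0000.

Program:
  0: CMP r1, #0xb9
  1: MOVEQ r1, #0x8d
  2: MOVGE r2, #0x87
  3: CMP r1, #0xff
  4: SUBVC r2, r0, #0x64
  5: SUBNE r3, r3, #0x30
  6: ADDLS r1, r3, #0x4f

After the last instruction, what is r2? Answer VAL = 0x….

VAL = 0x37

0: ✓ CMP  NZCV=0000
1: · MOVEQ
2: ✓ MOVGE  r2←0x87
3: ✓ CMP  NZCV=0000
4: ✓ SUBVC  r2←0x37
5: ✓ SUBNE  r3←0xee
6: ✓ ADDLS  r1←0x3d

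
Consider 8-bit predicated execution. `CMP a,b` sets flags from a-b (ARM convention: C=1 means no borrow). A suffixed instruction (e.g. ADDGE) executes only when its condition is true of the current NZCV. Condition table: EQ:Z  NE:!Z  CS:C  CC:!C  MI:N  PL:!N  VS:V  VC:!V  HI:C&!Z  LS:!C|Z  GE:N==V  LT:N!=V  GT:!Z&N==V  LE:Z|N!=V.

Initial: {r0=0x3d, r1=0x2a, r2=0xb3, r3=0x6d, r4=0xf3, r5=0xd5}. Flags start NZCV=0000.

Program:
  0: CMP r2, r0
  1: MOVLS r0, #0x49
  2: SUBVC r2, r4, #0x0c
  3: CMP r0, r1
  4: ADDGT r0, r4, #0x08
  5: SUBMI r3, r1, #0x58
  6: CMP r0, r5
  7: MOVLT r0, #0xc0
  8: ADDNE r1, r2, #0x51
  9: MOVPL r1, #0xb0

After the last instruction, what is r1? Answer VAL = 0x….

[0] flags=0011 → (cmp)
[1] flags=0011 LS?F → skip
[2] flags=0011 VC?F → skip
[3] flags=0010 → (cmp)
[4] flags=0010 GT?T → r0=0xfb
[5] flags=0010 MI?F → skip
[6] flags=0010 → (cmp)
[7] flags=0010 LT?F → skip
[8] flags=0010 NE?T → r1=0x04
[9] flags=0010 PL?T → r1=0xb0

VAL = 0xb0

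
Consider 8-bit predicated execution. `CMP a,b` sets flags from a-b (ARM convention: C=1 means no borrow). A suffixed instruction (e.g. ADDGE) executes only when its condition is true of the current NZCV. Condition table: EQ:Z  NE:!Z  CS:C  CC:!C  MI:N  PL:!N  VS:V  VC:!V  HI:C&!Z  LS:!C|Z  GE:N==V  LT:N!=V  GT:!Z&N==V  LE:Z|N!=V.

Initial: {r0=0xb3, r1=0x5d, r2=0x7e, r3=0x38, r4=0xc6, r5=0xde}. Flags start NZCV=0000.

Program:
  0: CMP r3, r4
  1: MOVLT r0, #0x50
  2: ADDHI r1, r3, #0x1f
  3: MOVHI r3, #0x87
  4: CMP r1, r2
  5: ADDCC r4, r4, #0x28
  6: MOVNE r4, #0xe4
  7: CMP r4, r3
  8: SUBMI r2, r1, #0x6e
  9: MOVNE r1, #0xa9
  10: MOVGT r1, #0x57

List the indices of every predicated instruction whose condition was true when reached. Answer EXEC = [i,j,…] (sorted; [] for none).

[0] flags=0000 → (cmp)
[1] flags=0000 LT?F → skip
[2] flags=0000 HI?F → skip
[3] flags=0000 HI?F → skip
[4] flags=1000 → (cmp)
[5] flags=1000 CC?T → r4=0xee
[6] flags=1000 NE?T → r4=0xe4
[7] flags=1010 → (cmp)
[8] flags=1010 MI?T → r2=0xef
[9] flags=1010 NE?T → r1=0xa9
[10] flags=1010 GT?F → skip

EXEC = [5,6,8,9]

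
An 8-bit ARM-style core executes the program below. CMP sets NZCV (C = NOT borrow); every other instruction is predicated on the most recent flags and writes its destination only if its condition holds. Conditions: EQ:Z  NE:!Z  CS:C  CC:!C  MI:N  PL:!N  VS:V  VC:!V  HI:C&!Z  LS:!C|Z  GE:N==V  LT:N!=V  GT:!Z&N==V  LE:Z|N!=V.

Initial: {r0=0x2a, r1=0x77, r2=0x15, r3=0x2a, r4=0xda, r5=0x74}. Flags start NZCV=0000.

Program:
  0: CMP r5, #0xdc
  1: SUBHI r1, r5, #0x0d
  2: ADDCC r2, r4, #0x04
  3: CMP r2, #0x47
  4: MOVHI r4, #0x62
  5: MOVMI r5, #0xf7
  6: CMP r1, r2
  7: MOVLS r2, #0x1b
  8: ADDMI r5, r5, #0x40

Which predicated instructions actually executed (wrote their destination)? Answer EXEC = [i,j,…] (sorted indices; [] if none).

0: ✓ CMP  NZCV=1001
1: · SUBHI
2: ✓ ADDCC  r2←0xde
3: ✓ CMP  NZCV=1010
4: ✓ MOVHI  r4←0x62
5: ✓ MOVMI  r5←0xf7
6: ✓ CMP  NZCV=1001
7: ✓ MOVLS  r2←0x1b
8: ✓ ADDMI  r5←0x37

EXEC = [2,4,5,7,8]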